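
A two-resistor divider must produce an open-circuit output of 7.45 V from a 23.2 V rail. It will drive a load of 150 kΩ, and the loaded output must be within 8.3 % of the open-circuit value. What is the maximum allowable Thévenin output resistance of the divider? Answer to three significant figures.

R_th ≤ 13.6 kΩ

Loading drop = R_th/(R_th + R_L) ≤ 0.0830, so R_th ≤ R_L · ε/(1−ε) = 150 kΩ × 0.0830/0.9170 = 13.6 kΩ.
(Any R1, R2 with R2/(R1+R2) = 0.321 and R1‖R2 ≤ 13.6 kΩ will meet the spec.)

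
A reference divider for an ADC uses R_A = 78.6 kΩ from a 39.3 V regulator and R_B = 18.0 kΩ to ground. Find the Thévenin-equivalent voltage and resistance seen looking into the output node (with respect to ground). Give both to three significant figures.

V_th is the open-circuit tap voltage: 39.3 × 18.0/(78.6 + 18.0) = 7.32 V.
With the supply zeroed, R_A and R_B appear in parallel from the tap: R_th = R_A‖R_B = (78.6 × 18.0)/96.60 = 14.6 kΩ.

V_th = 7.32 V, R_th = 14.6 kΩ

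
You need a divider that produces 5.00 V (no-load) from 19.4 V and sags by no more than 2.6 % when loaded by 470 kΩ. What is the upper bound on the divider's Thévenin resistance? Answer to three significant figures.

R_th ≤ 12.5 kΩ

Loading drop = R_th/(R_th + R_L) ≤ 0.0260, so R_th ≤ R_L · ε/(1−ε) = 470 kΩ × 0.0260/0.9740 = 12.5 kΩ.
(Any R1, R2 with R2/(R1+R2) = 0.258 and R1‖R2 ≤ 12.5 kΩ will meet the spec.)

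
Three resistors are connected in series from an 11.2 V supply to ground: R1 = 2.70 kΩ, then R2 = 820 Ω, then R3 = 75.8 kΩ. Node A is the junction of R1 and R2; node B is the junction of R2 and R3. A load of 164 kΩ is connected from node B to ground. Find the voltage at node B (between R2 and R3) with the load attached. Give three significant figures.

At node B, R3 is in parallel with the load: R3‖R_L = 51840 Ω.
Below node A the resistance is R2 + (R3‖R_L) = 52660 Ω, so V_A = 11.2 × 52660/55360 = 10.65 V.
Then V_B = V_A × (R3‖R_L)/(R2 + R3‖R_L) = 10.65 × 51840/52660 = 10.5 V.

V ≈ 10.5 V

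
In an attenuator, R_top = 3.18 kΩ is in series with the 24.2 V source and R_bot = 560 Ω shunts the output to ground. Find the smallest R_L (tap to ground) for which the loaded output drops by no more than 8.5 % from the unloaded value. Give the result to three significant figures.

Output resistance R_th = R_top‖R_bot = (3180 × 560)/3740 = 476.1 Ω.
The fractional drop is R_th/(R_th + R_L); requiring this ≤ 0.0850 gives R_L ≥ R_th(1/0.0850 − 1) = 476.1 × 10.76 = 5.13 kΩ.

R_L(min) ≈ 5.13 kΩ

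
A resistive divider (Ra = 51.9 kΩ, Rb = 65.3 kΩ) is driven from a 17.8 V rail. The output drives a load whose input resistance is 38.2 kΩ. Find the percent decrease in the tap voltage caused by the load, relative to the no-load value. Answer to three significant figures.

The divider's output (Thévenin) resistance is Ra‖Rb = 28.92 kΩ.
Fractional drop under load = R_th/(R_th + R_L) = 28.92 / (28.92 + 38.2) = 0.4308.
So the output falls by 43.1 %.

43.1 %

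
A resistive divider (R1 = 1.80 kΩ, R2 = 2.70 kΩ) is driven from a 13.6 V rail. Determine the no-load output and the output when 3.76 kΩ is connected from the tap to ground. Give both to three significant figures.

Open-circuit: V = 13.6 × 2.70/(1.80 + 2.70) = 8.16 V.
With the load, R2 becomes R2‖R_L = 1.572 kΩ, so V = 13.6 × 1.572/3.372 = 6.34 V.

Unloaded: 8.16 V; loaded: 6.34 V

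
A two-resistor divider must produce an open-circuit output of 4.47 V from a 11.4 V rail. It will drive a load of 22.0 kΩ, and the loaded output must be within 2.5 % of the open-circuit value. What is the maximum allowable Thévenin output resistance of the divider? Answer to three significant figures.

Loading drop = R_th/(R_th + R_L) ≤ 0.0250, so R_th ≤ R_L · ε/(1−ε) = 22.0 kΩ × 0.0250/0.9750 = 564 Ω.
(Any R1, R2 with R2/(R1+R2) = 0.392 and R1‖R2 ≤ 564 Ω will meet the spec.)

R_th ≤ 564 Ω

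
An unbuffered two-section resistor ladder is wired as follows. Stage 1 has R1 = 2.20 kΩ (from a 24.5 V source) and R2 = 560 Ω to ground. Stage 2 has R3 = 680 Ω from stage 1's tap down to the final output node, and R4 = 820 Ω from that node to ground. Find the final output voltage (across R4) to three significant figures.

Stage 2 presents R3+R4 = 1500 Ω as a load on stage 1's tap.
Stage 1's lower leg becomes R2‖(R3+R4) = 407.8 Ω, so V_mid = 24.5 × 407.8/2608 = 3.831 V.
Stage 2 is itself unloaded: V_out = V_mid × R4/(R3+R4) = 3.831 × 820/1500 = 2.09 V.

V_out ≈ 2.09 V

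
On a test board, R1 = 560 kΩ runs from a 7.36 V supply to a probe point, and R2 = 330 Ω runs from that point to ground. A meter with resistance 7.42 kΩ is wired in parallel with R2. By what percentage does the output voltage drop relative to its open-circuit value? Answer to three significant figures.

The divider's output (Thévenin) resistance is R1‖R2 = 329.8 Ω.
Fractional drop under load = R_th/(R_th + R_L) = 329.8 / (329.8 + 7420) = 0.04256.
So the output falls by 4.26 %.

4.26 %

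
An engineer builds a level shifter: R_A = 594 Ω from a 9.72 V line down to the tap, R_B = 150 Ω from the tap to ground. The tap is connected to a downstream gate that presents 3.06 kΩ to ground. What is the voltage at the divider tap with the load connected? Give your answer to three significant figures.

The load sits in parallel with R_B: R_B‖R_L = (150 × 3060) / (150 + 3060) = 143.0 Ω.
V_out = 9.72 × 143.0 / (594 + 143.0) = 9.72 × 143.0/737.0 = 1.89 V.
(Unloaded it would have been 1.96 V.)

V_out ≈ 1.89 V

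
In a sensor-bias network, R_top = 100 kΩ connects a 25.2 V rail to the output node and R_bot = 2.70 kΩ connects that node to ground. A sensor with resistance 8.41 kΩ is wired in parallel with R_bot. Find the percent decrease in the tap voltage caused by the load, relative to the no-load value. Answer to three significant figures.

The divider's output (Thévenin) resistance is R_top‖R_bot = 2.629 kΩ.
Fractional drop under load = R_th/(R_th + R_L) = 2.629 / (2.629 + 8.41) = 0.2382.
So the output falls by 23.8 %.

23.8 %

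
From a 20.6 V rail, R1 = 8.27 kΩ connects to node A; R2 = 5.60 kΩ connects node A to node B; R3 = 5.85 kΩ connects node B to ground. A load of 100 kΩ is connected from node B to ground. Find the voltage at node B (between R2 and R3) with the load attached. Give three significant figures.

At node B, R3 is in parallel with the load: R3‖R_L = 5.527 kΩ.
Below node A the resistance is R2 + (R3‖R_L) = 11.13 kΩ, so V_A = 20.6 × 11.13/19.40 = 11.82 V.
Then V_B = V_A × (R3‖R_L)/(R2 + R3‖R_L) = 11.82 × 5.527/11.13 = 5.87 V.

V ≈ 5.87 V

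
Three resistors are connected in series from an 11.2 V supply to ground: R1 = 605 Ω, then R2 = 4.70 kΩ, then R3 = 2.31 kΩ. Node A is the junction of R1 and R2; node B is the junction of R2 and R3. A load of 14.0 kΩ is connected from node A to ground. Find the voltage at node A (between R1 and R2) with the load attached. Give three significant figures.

V ≈ 9.92 V

Below node A the series string R2+R3 = 7010 Ω sits in parallel with the 14000 Ω load: 4671 Ω.
V_A = 11.2 × 4671/(605 + 4671) = 9.92 V.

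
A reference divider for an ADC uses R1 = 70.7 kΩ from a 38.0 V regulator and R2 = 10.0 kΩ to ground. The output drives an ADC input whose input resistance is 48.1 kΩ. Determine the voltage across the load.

V_out ≈ 3.98 V

The load sits in parallel with R2: R2‖R_L = (10.0 × 48.1) / (10.0 + 48.1) = 8.279 kΩ.
V_out = 38.0 × 8.279 / (70.7 + 8.279) = 38.0 × 8.279/78.98 = 3.98 V.
(Unloaded it would have been 4.71 V.)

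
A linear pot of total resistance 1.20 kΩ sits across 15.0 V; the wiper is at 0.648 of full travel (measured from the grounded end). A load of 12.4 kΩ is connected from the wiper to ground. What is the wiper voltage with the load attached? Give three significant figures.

V ≈ 9.51 V

The wiper splits the pot into (1−α)R = 422.4 Ω above and αR = 777.6 Ω below.
Lower section ‖ load = 731.7 Ω.
V_wiper = 15.0 × 731.7/(422.4 + 731.7) = 9.51 V.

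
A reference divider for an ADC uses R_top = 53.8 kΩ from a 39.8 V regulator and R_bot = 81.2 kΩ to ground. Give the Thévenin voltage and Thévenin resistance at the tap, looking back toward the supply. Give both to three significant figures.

V_th = 23.9 V, R_th = 32.4 kΩ

V_th is the open-circuit tap voltage: 39.8 × 81.2/(53.8 + 81.2) = 23.9 V.
With the supply zeroed, R_top and R_bot appear in parallel from the tap: R_th = R_top‖R_bot = (53.8 × 81.2)/135.0 = 32.4 kΩ.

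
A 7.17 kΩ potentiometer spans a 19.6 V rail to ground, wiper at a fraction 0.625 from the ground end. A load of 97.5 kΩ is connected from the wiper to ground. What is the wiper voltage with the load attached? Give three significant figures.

V ≈ 12.0 V

The wiper splits the pot into (1−α)R = 2.689 kΩ above and αR = 4.481 kΩ below.
Lower section ‖ load = 4.284 kΩ.
V_wiper = 19.6 × 4.284/(2.689 + 4.284) = 12.0 V.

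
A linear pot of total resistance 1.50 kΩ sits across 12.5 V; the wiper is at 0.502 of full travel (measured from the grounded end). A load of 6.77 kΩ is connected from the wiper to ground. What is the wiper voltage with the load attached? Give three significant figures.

The wiper splits the pot into (1−α)R = 747.0 Ω above and αR = 753.0 Ω below.
Lower section ‖ load = 677.6 Ω.
V_wiper = 12.5 × 677.6/(747.0 + 677.6) = 5.95 V.

V ≈ 5.95 V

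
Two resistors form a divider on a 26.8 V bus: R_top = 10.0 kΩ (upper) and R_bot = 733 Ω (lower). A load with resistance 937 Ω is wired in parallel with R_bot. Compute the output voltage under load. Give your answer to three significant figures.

V_out ≈ 1.06 V

The load sits in parallel with R_bot: R_bot‖R_L = (733 × 937) / (733 + 937) = 411.3 Ω.
V_out = 26.8 × 411.3 / (10000 + 411.3) = 26.8 × 411.3/10410 = 1.06 V.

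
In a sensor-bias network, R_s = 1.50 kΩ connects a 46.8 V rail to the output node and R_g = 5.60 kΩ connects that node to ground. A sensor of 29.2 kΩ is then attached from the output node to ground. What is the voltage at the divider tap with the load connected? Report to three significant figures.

V_out ≈ 35.5 V

The load sits in parallel with R_g: R_g‖R_L = (5.60 × 29.2) / (5.60 + 29.2) = 4.699 kΩ.
V_out = 46.8 × 4.699 / (1.50 + 4.699) = 46.8 × 4.699/6.199 = 35.5 V.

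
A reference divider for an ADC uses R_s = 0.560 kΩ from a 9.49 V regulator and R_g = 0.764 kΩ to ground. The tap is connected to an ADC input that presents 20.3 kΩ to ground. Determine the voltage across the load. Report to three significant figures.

V_out ≈ 5.39 V

The load sits in parallel with R_g: R_g‖R_L = (764 × 20300) / (764 + 20300) = 736.3 Ω.
V_out = 9.49 × 736.3 / (560 + 736.3) = 9.49 × 736.3/1296 = 5.39 V.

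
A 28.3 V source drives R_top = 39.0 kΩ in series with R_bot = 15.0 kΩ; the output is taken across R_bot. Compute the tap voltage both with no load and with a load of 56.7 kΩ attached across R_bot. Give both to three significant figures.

Unloaded: 7.86 V; loaded: 6.60 V

Open-circuit: V = 28.3 × 15.0/(39.0 + 15.0) = 7.86 V.
With the load, R_bot becomes R_bot‖R_L = 11.86 kΩ, so V = 28.3 × 11.86/50.86 = 6.60 V.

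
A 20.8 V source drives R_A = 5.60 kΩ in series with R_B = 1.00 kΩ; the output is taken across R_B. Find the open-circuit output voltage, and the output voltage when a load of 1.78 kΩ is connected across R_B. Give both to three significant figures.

Open-circuit: V = 20.8 × 1.00/(5.60 + 1.00) = 3.15 V.
With the load, R_B becomes R_B‖R_L = 0.6403 kΩ, so V = 20.8 × 0.6403/6.240 = 2.13 V.

Unloaded: 3.15 V; loaded: 2.13 V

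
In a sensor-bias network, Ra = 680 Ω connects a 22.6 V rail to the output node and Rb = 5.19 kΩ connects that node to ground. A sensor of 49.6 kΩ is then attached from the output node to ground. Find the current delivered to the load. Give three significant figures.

I_L ≈ 0.398 mA

Rb‖R_L = 4698 Ω; V_out = 22.6 × 4698/5378 = 19.74 V.
I_L = V_out / R_L = 19.74 / 49.6 kΩ = 0.398 mA.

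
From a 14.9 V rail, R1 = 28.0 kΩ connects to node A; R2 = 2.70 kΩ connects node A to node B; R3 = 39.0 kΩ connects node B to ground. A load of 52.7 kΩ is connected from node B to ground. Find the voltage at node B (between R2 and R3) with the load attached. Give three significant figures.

V ≈ 6.29 V

At node B, R3 is in parallel with the load: R3‖R_L = 22.41 kΩ.
Below node A the resistance is R2 + (R3‖R_L) = 25.11 kΩ, so V_A = 14.9 × 25.11/53.11 = 7.045 V.
Then V_B = V_A × (R3‖R_L)/(R2 + R3‖R_L) = 7.045 × 22.41/25.11 = 6.29 V.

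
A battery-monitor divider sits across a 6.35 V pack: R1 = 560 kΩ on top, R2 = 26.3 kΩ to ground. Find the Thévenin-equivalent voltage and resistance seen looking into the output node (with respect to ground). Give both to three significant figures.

V_th is the open-circuit tap voltage: 6.35 × 26.3/(560 + 26.3) = 0.285 V.
With the supply zeroed, R1 and R2 appear in parallel from the tap: R_th = R1‖R2 = (560 × 26.3)/586.3 = 25.1 kΩ.

V_th = 0.285 V, R_th = 25.1 kΩ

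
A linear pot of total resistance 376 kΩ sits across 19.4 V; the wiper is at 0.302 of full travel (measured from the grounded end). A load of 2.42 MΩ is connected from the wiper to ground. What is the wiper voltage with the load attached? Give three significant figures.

V ≈ 5.67 V

The wiper splits the pot into (1−α)R = 262.4 kΩ above and αR = 113.6 kΩ below.
Lower section ‖ load = 108.5 kΩ.
V_wiper = 19.4 × 108.5/(262.4 + 108.5) = 5.67 V.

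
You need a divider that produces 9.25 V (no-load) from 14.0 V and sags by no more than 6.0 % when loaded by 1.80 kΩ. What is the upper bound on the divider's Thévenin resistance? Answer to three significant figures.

R_th ≤ 115 Ω

Loading drop = R_th/(R_th + R_L) ≤ 0.0600, so R_th ≤ R_L · ε/(1−ε) = 1.80 kΩ × 0.0600/0.9400 = 115 Ω.
(Any R1, R2 with R2/(R1+R2) = 0.661 and R1‖R2 ≤ 115 Ω will meet the spec.)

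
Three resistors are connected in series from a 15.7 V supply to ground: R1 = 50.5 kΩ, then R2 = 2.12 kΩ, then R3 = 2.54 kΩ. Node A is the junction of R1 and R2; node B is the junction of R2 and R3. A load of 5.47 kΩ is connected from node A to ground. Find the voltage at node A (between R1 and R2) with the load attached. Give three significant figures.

Below node A the series string R2+R3 = 4.660 kΩ sits in parallel with the 5.47 kΩ load: 2.516 kΩ.
V_A = 15.7 × 2.516/(50.5 + 2.516) = 0.745 V.

V ≈ 0.745 V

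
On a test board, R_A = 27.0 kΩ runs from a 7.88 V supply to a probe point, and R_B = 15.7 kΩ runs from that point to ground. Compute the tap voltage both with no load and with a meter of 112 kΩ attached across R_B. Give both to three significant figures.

Unloaded: 2.90 V; loaded: 2.66 V

Open-circuit: V = 7.88 × 15.7/(27.0 + 15.7) = 2.90 V.
With the load, R_B becomes R_B‖R_L = 13.77 kΩ, so V = 7.88 × 13.77/40.77 = 2.66 V.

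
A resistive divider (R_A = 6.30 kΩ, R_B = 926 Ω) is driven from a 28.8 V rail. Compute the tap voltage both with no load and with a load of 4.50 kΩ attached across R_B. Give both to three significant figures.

Open-circuit: V = 28.8 × 926/(6300 + 926) = 3.69 V.
With the load, R_B becomes R_B‖R_L = 768.0 Ω, so V = 28.8 × 768.0/7068 = 3.13 V.

Unloaded: 3.69 V; loaded: 3.13 V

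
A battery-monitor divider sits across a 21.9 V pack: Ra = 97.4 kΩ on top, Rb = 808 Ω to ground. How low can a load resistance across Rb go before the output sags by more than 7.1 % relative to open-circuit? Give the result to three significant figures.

Output resistance R_th = Ra‖Rb = (97400 × 808)/98210 = 801.4 Ω.
The fractional drop is R_th/(R_th + R_L); requiring this ≤ 0.0710 gives R_L ≥ R_th(1/0.0710 − 1) = 801.4 × 13.08 = 10.5 kΩ.

R_L(min) ≈ 10.5 kΩ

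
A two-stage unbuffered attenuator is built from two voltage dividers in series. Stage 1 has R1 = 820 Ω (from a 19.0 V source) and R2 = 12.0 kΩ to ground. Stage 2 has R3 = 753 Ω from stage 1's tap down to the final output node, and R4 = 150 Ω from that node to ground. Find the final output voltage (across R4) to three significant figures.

V_out ≈ 1.60 V

Stage 2 presents R3+R4 = 903.0 Ω as a load on stage 1's tap.
Stage 1's lower leg becomes R2‖(R3+R4) = 839.8 Ω, so V_mid = 19.0 × 839.8/1660 = 9.613 V.
Stage 2 is itself unloaded: V_out = V_mid × R4/(R3+R4) = 9.613 × 150/903.0 = 1.60 V.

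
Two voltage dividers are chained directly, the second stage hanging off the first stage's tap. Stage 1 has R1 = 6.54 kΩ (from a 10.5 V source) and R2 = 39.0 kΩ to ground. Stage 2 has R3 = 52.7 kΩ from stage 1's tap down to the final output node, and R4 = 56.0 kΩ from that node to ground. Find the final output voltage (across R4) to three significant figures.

V_out ≈ 4.41 V

Stage 2 presents R3+R4 = 108.7 kΩ as a load on stage 1's tap.
Stage 1's lower leg becomes R2‖(R3+R4) = 28.70 kΩ, so V_mid = 10.5 × 28.70/35.24 = 8.551 V.
Stage 2 is itself unloaded: V_out = V_mid × R4/(R3+R4) = 8.551 × 56.0/108.7 = 4.41 V.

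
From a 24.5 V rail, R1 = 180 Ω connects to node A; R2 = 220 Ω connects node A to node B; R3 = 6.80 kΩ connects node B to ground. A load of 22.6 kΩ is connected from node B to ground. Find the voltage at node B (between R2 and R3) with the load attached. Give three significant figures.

V ≈ 22.8 V

At node B, R3 is in parallel with the load: R3‖R_L = 5227 Ω.
Below node A the resistance is R2 + (R3‖R_L) = 5447 Ω, so V_A = 24.5 × 5447/5627 = 23.72 V.
Then V_B = V_A × (R3‖R_L)/(R2 + R3‖R_L) = 23.72 × 5227/5447 = 22.8 V.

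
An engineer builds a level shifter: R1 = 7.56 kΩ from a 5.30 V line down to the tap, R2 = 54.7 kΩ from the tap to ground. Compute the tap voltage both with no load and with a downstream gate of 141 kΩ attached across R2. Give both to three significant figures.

Open-circuit: V = 5.30 × 54.7/(7.56 + 54.7) = 4.66 V.
With the load, R2 becomes R2‖R_L = 39.41 kΩ, so V = 5.30 × 39.41/46.97 = 4.45 V.

Unloaded: 4.66 V; loaded: 4.45 V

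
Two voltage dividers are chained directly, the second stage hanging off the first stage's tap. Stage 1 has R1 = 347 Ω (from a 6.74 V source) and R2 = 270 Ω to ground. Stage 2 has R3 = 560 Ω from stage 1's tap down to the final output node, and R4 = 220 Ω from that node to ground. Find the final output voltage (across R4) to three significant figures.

V_out ≈ 0.696 V

Stage 2 presents R3+R4 = 780.0 Ω as a load on stage 1's tap.
Stage 1's lower leg becomes R2‖(R3+R4) = 200.6 Ω, so V_mid = 6.74 × 200.6/547.6 = 2.469 V.
Stage 2 is itself unloaded: V_out = V_mid × R4/(R3+R4) = 2.469 × 220/780.0 = 0.696 V.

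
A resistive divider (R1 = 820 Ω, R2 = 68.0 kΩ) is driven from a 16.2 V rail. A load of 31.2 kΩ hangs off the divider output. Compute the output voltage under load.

The load sits in parallel with R2: R2‖R_L = (68000 × 31200) / (68000 + 31200) = 21390 Ω.
V_out = 16.2 × 21390 / (820 + 21390) = 16.2 × 21390/22210 = 15.6 V.

V_out ≈ 15.6 V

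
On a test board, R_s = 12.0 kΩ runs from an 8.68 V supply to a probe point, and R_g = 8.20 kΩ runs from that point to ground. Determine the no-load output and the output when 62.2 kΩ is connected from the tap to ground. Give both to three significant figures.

Unloaded: 3.52 V; loaded: 3.27 V

Open-circuit: V = 8.68 × 8.20/(12.0 + 8.20) = 3.52 V.
With the load, R_g becomes R_g‖R_L = 7.245 kΩ, so V = 8.68 × 7.245/19.24 = 3.27 V.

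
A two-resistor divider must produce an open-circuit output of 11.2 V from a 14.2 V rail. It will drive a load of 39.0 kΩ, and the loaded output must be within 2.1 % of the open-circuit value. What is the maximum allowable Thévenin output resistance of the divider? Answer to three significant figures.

R_th ≤ 837 Ω

Loading drop = R_th/(R_th + R_L) ≤ 0.0210, so R_th ≤ R_L · ε/(1−ε) = 39.0 kΩ × 0.0210/0.9790 = 837 Ω.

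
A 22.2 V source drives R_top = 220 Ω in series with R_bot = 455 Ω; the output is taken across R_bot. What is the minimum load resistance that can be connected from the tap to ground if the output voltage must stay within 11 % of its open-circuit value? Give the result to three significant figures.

Output resistance R_th = R_top‖R_bot = (220 × 455)/675.0 = 148.3 Ω.
The fractional drop is R_th/(R_th + R_L); requiring this ≤ 0.110 gives R_L ≥ R_th(1/0.110 − 1) = 148.3 × 8.091 = 1.20 kΩ.

R_L(min) ≈ 1.20 kΩ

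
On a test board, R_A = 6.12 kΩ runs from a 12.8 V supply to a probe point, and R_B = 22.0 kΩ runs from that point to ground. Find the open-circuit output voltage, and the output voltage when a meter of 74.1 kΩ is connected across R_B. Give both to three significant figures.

Unloaded: 10.0 V; loaded: 9.41 V

Open-circuit: V = 12.8 × 22.0/(6.12 + 22.0) = 10.0 V.
With the load, R_B becomes R_B‖R_L = 16.96 kΩ, so V = 12.8 × 16.96/23.08 = 9.41 V.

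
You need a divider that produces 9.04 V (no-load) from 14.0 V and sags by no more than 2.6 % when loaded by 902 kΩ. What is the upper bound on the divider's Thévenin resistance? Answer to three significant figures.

R_th ≤ 24.1 kΩ

Loading drop = R_th/(R_th + R_L) ≤ 0.0260, so R_th ≤ R_L · ε/(1−ε) = 902 kΩ × 0.0260/0.9740 = 24.1 kΩ.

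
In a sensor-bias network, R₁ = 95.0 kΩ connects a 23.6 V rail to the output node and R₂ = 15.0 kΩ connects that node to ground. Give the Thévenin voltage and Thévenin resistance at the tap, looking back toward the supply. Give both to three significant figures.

V_th = 3.22 V, R_th = 13.0 kΩ

V_th is the open-circuit tap voltage: 23.6 × 15.0/(95.0 + 15.0) = 3.22 V.
With the supply zeroed, R₁ and R₂ appear in parallel from the tap: R_th = R₁‖R₂ = (95.0 × 15.0)/110.0 = 13.0 kΩ.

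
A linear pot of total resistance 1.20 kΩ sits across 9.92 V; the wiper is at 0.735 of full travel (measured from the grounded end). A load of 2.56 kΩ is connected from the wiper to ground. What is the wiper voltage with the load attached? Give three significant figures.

V ≈ 6.68 V

The wiper splits the pot into (1−α)R = 318.0 Ω above and αR = 882.0 Ω below.
Lower section ‖ load = 656.0 Ω.
V_wiper = 9.92 × 656.0/(318.0 + 656.0) = 6.68 V.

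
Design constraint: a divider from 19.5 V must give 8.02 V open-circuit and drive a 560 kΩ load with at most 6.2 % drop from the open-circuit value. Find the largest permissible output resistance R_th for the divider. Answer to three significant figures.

R_th ≤ 37.0 kΩ

Loading drop = R_th/(R_th + R_L) ≤ 0.0620, so R_th ≤ R_L · ε/(1−ε) = 560 kΩ × 0.0620/0.9380 = 37.0 kΩ.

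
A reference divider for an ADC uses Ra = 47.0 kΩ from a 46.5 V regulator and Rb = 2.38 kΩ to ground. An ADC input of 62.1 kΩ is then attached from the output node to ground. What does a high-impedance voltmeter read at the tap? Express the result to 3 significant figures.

The load sits in parallel with Rb: Rb‖R_L = (2.38 × 62.1) / (2.38 + 62.1) = 2.292 kΩ.
V_out = 46.5 × 2.292 / (47.0 + 2.292) = 46.5 × 2.292/49.29 = 2.16 V.

V_out ≈ 2.16 V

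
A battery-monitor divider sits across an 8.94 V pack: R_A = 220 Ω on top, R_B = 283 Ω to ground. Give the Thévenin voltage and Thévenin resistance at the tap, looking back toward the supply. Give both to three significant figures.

V_th is the open-circuit tap voltage: 8.94 × 283/(220 + 283) = 5.03 V.
With the supply zeroed, R_A and R_B appear in parallel from the tap: R_th = R_A‖R_B = (220 × 283)/503.0 = 124 Ω.

V_th = 5.03 V, R_th = 124 Ω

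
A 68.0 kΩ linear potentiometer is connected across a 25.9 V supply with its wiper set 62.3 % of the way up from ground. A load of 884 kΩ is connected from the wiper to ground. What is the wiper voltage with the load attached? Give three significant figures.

V ≈ 15.8 V

The wiper splits the pot into (1−α)R = 25.64 kΩ above and αR = 42.36 kΩ below.
Lower section ‖ load = 40.43 kΩ.
V_wiper = 25.9 × 40.43/(25.64 + 40.43) = 15.8 V.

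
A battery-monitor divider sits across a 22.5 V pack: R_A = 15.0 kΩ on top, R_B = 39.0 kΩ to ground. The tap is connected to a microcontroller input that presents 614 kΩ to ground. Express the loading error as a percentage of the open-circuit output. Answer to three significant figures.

The divider's output (Thévenin) resistance is R_A‖R_B = 10.83 kΩ.
Fractional drop under load = R_th/(R_th + R_L) = 10.83 / (10.83 + 614) = 0.01734.
So the output falls by 1.73 %.

1.73 %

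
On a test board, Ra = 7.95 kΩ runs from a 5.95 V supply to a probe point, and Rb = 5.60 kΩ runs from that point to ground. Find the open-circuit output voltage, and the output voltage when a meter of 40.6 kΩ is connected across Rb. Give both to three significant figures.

Unloaded: 2.46 V; loaded: 2.27 V

Open-circuit: V = 5.95 × 5.60/(7.95 + 5.60) = 2.46 V.
With the load, Rb becomes Rb‖R_L = 4.921 kΩ, so V = 5.95 × 4.921/12.87 = 2.27 V.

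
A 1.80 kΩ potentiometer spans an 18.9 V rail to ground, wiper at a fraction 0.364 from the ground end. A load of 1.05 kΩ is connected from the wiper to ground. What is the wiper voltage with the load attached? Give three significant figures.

V ≈ 4.93 V

The wiper splits the pot into (1−α)R = 1145 Ω above and αR = 655.2 Ω below.
Lower section ‖ load = 403.4 Ω.
V_wiper = 18.9 × 403.4/(1145 + 403.4) = 4.93 V.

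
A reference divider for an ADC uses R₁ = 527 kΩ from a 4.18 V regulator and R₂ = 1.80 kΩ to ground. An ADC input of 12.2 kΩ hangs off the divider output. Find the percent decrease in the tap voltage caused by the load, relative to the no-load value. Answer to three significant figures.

12.8 %

The divider's output (Thévenin) resistance is R₁‖R₂ = 1.794 kΩ.
Fractional drop under load = R_th/(R_th + R_L) = 1.794 / (1.794 + 12.2) = 0.1282.
So the output falls by 12.8 %.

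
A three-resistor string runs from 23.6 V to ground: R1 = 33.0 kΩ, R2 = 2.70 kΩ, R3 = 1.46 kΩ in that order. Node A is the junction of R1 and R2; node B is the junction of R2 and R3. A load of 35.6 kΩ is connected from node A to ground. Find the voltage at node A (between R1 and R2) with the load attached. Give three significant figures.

V ≈ 2.39 V

Below node A the series string R2+R3 = 4.160 kΩ sits in parallel with the 35.6 kΩ load: 3.725 kΩ.
V_A = 23.6 × 3.725/(33.0 + 3.725) = 2.39 V.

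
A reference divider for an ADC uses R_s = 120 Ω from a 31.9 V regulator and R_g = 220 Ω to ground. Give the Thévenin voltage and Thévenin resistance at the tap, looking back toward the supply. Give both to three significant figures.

V_th = 20.6 V, R_th = 77.6 Ω

V_th is the open-circuit tap voltage: 31.9 × 220/(120 + 220) = 20.6 V.
With the supply zeroed, R_s and R_g appear in parallel from the tap: R_th = R_s‖R_g = (120 × 220)/340.0 = 77.6 Ω.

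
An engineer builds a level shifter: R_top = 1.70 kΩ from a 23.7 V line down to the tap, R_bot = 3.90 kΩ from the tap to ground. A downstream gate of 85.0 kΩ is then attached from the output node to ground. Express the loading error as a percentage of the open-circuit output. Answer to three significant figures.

1.37 %

The divider's output (Thévenin) resistance is R_top‖R_bot = 1.184 kΩ.
Fractional drop under load = R_th/(R_th + R_L) = 1.184 / (1.184 + 85.0) = 0.01374.
So the output falls by 1.37 %.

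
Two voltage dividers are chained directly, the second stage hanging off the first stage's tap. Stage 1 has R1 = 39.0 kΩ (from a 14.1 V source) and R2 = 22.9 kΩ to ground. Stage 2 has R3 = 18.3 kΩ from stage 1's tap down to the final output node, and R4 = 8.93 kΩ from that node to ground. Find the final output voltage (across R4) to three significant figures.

V_out ≈ 1.12 V

Stage 2 presents R3+R4 = 27.23 kΩ as a load on stage 1's tap.
Stage 1's lower leg becomes R2‖(R3+R4) = 12.44 kΩ, so V_mid = 14.1 × 12.44/51.44 = 3.410 V.
Stage 2 is itself unloaded: V_out = V_mid × R4/(R3+R4) = 3.410 × 8.93/27.23 = 1.12 V.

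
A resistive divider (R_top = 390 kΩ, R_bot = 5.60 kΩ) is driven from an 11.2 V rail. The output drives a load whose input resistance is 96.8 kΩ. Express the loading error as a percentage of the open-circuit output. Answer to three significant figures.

5.40 %

The divider's output (Thévenin) resistance is R_top‖R_bot = 5.521 kΩ.
Fractional drop under load = R_th/(R_th + R_L) = 5.521 / (5.521 + 96.8) = 0.05396.
So the output falls by 5.40 %.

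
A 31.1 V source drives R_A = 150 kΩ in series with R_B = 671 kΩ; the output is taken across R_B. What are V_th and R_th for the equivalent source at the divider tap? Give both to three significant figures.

V_th is the open-circuit tap voltage: 31.1 × 671/(150 + 671) = 25.4 V.
With the supply zeroed, R_A and R_B appear in parallel from the tap: R_th = R_A‖R_B = (150 × 671)/821.0 = 123 kΩ.

V_th = 25.4 V, R_th = 123 kΩ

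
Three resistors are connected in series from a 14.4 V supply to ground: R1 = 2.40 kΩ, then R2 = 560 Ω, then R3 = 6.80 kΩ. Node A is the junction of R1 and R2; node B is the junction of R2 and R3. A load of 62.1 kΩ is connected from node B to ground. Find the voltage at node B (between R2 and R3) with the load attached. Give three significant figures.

At node B, R3 is in parallel with the load: R3‖R_L = 6129 Ω.
Below node A the resistance is R2 + (R3‖R_L) = 6689 Ω, so V_A = 14.4 × 6689/9089 = 10.60 V.
Then V_B = V_A × (R3‖R_L)/(R2 + R3‖R_L) = 10.60 × 6129/6689 = 9.71 V.

V ≈ 9.71 V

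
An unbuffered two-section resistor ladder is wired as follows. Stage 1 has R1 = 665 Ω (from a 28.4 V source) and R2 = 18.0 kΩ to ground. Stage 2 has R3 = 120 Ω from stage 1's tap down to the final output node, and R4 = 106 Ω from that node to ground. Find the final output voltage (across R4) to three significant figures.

V_out ≈ 3.35 V

Stage 2 presents R3+R4 = 226.0 Ω as a load on stage 1's tap.
Stage 1's lower leg becomes R2‖(R3+R4) = 223.2 Ω, so V_mid = 28.4 × 223.2/888.2 = 7.137 V.
Stage 2 is itself unloaded: V_out = V_mid × R4/(R3+R4) = 7.137 × 106/226.0 = 3.35 V.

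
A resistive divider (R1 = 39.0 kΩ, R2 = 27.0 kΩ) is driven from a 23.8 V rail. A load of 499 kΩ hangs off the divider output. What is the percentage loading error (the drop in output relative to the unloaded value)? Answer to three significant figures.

The divider's output (Thévenin) resistance is R1‖R2 = 15.95 kΩ.
Fractional drop under load = R_th/(R_th + R_L) = 15.95 / (15.95 + 499) = 0.03098.
So the output falls by 3.10 %.

3.10 %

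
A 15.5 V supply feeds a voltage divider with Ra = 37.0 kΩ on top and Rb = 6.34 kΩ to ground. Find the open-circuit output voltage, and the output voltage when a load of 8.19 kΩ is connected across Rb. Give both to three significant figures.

Unloaded: 2.27 V; loaded: 1.37 V

Open-circuit: V = 15.5 × 6.34/(37.0 + 6.34) = 2.27 V.
With the load, Rb becomes Rb‖R_L = 3.574 kΩ, so V = 15.5 × 3.574/40.57 = 1.37 V.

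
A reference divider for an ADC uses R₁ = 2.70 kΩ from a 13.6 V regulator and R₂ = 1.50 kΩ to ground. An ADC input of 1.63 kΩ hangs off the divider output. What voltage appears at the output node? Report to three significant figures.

V_out ≈ 3.05 V

The load sits in parallel with R₂: R₂‖R_L = (1.50 × 1.63) / (1.50 + 1.63) = 0.7812 kΩ.
V_out = 13.6 × 0.7812 / (2.70 + 0.7812) = 13.6 × 0.7812/3.481 = 3.05 V.
(Unloaded it would have been 4.86 V.)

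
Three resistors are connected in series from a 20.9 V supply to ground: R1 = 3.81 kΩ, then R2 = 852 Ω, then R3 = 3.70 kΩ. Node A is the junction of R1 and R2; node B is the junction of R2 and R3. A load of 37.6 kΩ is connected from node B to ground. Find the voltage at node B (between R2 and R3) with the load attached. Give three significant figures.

At node B, R3 is in parallel with the load: R3‖R_L = 3369 Ω.
Below node A the resistance is R2 + (R3‖R_L) = 4221 Ω, so V_A = 20.9 × 4221/8031 = 10.98 V.
Then V_B = V_A × (R3‖R_L)/(R2 + R3‖R_L) = 10.98 × 3369/4221 = 8.77 V.

V ≈ 8.77 V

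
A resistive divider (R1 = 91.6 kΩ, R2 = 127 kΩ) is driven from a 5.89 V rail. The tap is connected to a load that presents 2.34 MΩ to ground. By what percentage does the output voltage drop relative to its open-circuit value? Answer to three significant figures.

2.22 %

The divider's output (Thévenin) resistance is R1‖R2 = 53.22 kΩ.
Fractional drop under load = R_th/(R_th + R_L) = 53.22 / (53.22 + 2340) = 0.02224.
So the output falls by 2.22 %.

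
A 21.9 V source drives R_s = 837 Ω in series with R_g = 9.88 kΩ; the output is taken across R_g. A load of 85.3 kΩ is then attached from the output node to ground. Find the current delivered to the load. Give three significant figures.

R_g‖R_L = 8854 Ω; V_out = 21.9 × 8854/9691 = 20.01 V.
I_L = V_out / R_L = 20.01 / 85.3 kΩ = 0.235 mA.

I_L ≈ 0.235 mA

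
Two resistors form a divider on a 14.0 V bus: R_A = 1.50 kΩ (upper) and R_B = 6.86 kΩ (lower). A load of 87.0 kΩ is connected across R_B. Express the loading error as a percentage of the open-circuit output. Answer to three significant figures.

The divider's output (Thévenin) resistance is R_A‖R_B = 1.231 kΩ.
Fractional drop under load = R_th/(R_th + R_L) = 1.231 / (1.231 + 87.0) = 0.01395.
So the output falls by 1.40 %.

1.40 %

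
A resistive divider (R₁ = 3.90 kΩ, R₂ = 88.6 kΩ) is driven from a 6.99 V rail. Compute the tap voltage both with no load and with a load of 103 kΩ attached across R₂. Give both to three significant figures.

Unloaded: 6.70 V; loaded: 6.46 V

Open-circuit: V = 6.99 × 88.6/(3.90 + 88.6) = 6.70 V.
With the load, R₂ becomes R₂‖R_L = 47.63 kΩ, so V = 6.99 × 47.63/51.53 = 6.46 V.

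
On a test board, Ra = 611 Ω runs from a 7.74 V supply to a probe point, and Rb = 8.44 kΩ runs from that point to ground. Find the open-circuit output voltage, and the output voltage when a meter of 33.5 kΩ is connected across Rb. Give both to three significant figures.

Unloaded: 7.22 V; loaded: 7.10 V

Open-circuit: V = 7.74 × 8440/(611 + 8440) = 7.22 V.
With the load, Rb becomes Rb‖R_L = 6742 Ω, so V = 7.74 × 6742/7353 = 7.10 V.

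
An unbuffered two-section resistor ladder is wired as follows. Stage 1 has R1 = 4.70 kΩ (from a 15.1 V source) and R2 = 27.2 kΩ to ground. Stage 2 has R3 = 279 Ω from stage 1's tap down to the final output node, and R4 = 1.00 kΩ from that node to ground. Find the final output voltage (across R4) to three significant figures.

V_out ≈ 2.44 V

Stage 2 presents R3+R4 = 1279 Ω as a load on stage 1's tap.
Stage 1's lower leg becomes R2‖(R3+R4) = 1222 Ω, so V_mid = 15.1 × 1222/5922 = 3.115 V.
Stage 2 is itself unloaded: V_out = V_mid × R4/(R3+R4) = 3.115 × 1000/1279 = 2.44 V.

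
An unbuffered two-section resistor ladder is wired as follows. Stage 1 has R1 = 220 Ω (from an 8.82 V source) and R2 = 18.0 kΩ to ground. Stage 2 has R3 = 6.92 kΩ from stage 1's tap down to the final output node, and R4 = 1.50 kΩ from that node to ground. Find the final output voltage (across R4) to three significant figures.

Stage 2 presents R3+R4 = 8420 Ω as a load on stage 1's tap.
Stage 1's lower leg becomes R2‖(R3+R4) = 5737 Ω, so V_mid = 8.82 × 5737/5957 = 8.494 V.
Stage 2 is itself unloaded: V_out = V_mid × R4/(R3+R4) = 8.494 × 1500/8420 = 1.51 V.

V_out ≈ 1.51 V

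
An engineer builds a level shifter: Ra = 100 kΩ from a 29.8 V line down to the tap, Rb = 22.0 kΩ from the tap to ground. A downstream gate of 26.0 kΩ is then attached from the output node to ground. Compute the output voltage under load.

The load sits in parallel with Rb: Rb‖R_L = (22.0 × 26.0) / (22.0 + 26.0) = 11.92 kΩ.
V_out = 29.8 × 11.92 / (100 + 11.92) = 29.8 × 11.92/111.9 = 3.17 V.

V_out ≈ 3.17 V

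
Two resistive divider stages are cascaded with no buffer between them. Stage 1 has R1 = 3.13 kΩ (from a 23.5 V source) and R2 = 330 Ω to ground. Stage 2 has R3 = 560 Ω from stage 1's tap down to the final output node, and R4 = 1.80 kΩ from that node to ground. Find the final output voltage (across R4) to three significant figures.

Stage 2 presents R3+R4 = 2360 Ω as a load on stage 1's tap.
Stage 1's lower leg becomes R2‖(R3+R4) = 289.5 Ω, so V_mid = 23.5 × 289.5/3420 = 1.990 V.
Stage 2 is itself unloaded: V_out = V_mid × R4/(R3+R4) = 1.990 × 1800/2360 = 1.52 V.

V_out ≈ 1.52 V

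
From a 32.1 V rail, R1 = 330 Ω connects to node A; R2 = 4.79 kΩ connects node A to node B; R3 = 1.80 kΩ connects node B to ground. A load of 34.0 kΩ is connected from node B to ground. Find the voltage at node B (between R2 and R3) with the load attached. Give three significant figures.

At node B, R3 is in parallel with the load: R3‖R_L = 1709 Ω.
Below node A the resistance is R2 + (R3‖R_L) = 6499 Ω, so V_A = 32.1 × 6499/6829 = 30.55 V.
Then V_B = V_A × (R3‖R_L)/(R2 + R3‖R_L) = 30.55 × 1709/6499 = 8.03 V.

V ≈ 8.03 V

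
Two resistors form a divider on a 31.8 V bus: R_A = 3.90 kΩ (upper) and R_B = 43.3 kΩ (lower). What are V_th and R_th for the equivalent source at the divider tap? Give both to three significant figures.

V_th is the open-circuit tap voltage: 31.8 × 43.3/(3.90 + 43.3) = 29.2 V.
With the supply zeroed, R_A and R_B appear in parallel from the tap: R_th = R_A‖R_B = (3.90 × 43.3)/47.20 = 3.58 kΩ.

V_th = 29.2 V, R_th = 3.58 kΩ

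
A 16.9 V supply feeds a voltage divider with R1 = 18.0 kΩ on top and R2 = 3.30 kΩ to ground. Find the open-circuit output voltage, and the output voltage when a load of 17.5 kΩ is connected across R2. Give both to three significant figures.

Open-circuit: V = 16.9 × 3.30/(18.0 + 3.30) = 2.62 V.
With the load, R2 becomes R2‖R_L = 2.776 kΩ, so V = 16.9 × 2.776/20.78 = 2.26 V.

Unloaded: 2.62 V; loaded: 2.26 V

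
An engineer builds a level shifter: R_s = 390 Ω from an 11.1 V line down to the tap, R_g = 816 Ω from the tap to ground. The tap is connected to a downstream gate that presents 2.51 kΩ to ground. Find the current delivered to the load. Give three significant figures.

I_L ≈ 2.71 mA

R_g‖R_L = 615.8 Ω; V_out = 11.1 × 615.8/1006 = 6.796 V.
I_L = V_out / R_L = 6.796 / 2.51 kΩ = 2.71 mA.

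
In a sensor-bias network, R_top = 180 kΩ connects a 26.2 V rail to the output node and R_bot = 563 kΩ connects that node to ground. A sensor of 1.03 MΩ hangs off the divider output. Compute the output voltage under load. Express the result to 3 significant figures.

V_out ≈ 17.5 V

The load sits in parallel with R_bot: R_bot‖R_L = (563 × 1030) / (563 + 1030) = 364.0 kΩ.
V_out = 26.2 × 364.0 / (180 + 364.0) = 26.2 × 364.0/544.0 = 17.5 V.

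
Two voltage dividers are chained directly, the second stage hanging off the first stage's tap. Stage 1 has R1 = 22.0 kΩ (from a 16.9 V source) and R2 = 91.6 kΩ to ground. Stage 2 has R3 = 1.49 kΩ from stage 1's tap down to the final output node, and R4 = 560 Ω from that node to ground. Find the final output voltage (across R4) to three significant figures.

Stage 2 presents R3+R4 = 2050 Ω as a load on stage 1's tap.
Stage 1's lower leg becomes R2‖(R3+R4) = 2005 Ω, so V_mid = 16.9 × 2005/24010 = 1.412 V.
Stage 2 is itself unloaded: V_out = V_mid × R4/(R3+R4) = 1.412 × 560/2050 = 0.386 V.

V_out ≈ 0.386 V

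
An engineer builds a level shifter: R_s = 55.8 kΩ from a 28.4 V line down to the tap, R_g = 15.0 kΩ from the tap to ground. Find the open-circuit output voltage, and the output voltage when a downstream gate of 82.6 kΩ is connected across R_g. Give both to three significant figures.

Unloaded: 6.02 V; loaded: 5.26 V

Open-circuit: V = 28.4 × 15.0/(55.8 + 15.0) = 6.02 V.
With the load, R_g becomes R_g‖R_L = 12.69 kΩ, so V = 28.4 × 12.69/68.49 = 5.26 V.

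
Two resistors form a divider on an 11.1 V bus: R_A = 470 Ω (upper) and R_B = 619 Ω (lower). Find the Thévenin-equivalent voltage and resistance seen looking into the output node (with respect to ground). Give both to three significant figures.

V_th = 6.31 V, R_th = 267 Ω

V_th is the open-circuit tap voltage: 11.1 × 619/(470 + 619) = 6.31 V.
With the supply zeroed, R_A and R_B appear in parallel from the tap: R_th = R_A‖R_B = (470 × 619)/1089 = 267 Ω.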